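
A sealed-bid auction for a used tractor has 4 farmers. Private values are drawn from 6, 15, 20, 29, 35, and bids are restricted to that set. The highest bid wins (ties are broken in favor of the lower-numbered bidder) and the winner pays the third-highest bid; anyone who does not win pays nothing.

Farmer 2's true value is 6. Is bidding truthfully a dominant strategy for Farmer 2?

Check each profile of the others' bids and compare truth against every alternative bid.
Others bid (6, 15, 15): truth gives 0, best alternative gives -9.
Others bid (6, 6, 6): truth gives 0, best alternative gives 0.
Others bid (6, 6, 15): truth gives 0, best alternative gives 0.
Others bid (6, 6, 20): truth gives 0, best alternative gives 0.
Others bid (6, 6, 29): truth gives 0, best alternative gives 0.
Others bid (6, 6, 35): truth gives 0, best alternative gives 0.
(Remaining 119 profiles checked similarly; truth is weakly best in each.)
In every case the truthful bid is at least as good as any alternative, so it is a dominant strategy.

Yes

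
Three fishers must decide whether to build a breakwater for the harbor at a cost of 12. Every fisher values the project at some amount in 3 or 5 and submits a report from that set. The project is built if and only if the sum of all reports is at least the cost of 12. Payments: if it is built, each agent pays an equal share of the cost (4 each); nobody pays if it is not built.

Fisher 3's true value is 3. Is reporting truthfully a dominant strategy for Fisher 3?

Check each profile of the others' reports and compare truth against every alternative report.
Others report (3, 5): truth gives 0, best alternative gives -1.
Others report (5, 3): truth gives 0, best alternative gives -1.
Others report (5, 5): truth gives -1, best alternative gives -1.
Others report (3, 3): truth gives 0, best alternative gives 0.
In every case the truthful report is at least as good as any alternative, so it is a dominant strategy.

Yes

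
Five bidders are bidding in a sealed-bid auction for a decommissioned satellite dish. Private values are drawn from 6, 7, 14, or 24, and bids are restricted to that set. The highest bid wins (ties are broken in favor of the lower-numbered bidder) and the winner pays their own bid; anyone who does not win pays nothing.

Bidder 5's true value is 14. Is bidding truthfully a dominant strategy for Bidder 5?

No

Consider the case where Bidder 1 bids 6, Bidder 2 bids 6, Bidder 3 bids 6 and Bidder 4 bids 6.
Truthful bid 14: wins, pays 14, utility 14 - 14 = 0.
Bid 7 instead: wins, pays 7, utility 14 - 7 = 7.
Since 7 > 0, bidding 7 is strictly better here, so truthful bidding is not dominant.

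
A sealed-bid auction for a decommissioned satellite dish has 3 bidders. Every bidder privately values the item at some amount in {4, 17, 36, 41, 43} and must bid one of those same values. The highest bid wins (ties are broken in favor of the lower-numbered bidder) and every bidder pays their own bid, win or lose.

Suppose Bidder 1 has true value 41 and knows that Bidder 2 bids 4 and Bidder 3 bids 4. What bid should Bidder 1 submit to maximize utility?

Bid 4: wins, pays 4, utility 41 - 4 = 37.
Bid 17: wins, pays 17, utility 41 - 17 = 24.
Bid 36: wins, pays 36, utility 41 - 36 = 5.
Bid 41: wins, pays 41, utility 41 - 41 = 0.
Bid 43: wins, pays 43, utility 41 - 43 = -2.
The best choice is 4 with utility 37.

4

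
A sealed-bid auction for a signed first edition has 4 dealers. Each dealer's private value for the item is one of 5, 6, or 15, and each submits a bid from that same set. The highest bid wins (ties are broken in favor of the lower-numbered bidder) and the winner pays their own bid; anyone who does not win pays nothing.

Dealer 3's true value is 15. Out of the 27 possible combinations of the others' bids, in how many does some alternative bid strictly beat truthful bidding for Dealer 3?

2

Others bid (5, 5, 5): truth gives 0; bid 6 gives 9 > 0. Violating.
Others bid (5, 5, 6): truth gives 0; bid 6 gives 9 > 0. Violating.
Others bid (5, 5, 15): truth gives 0; no alternative beats it.
Others bid (5, 6, 5): truth gives 0; no alternative beats it.
(Checking all 27 profiles: 2 have a profitable deviation, 25 do not.)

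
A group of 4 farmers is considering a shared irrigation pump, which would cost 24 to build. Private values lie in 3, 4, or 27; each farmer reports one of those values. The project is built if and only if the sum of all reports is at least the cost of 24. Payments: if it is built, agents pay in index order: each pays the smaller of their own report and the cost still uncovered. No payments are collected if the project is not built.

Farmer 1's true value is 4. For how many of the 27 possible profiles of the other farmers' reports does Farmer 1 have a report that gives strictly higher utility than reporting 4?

Others report (3, 3, 27): truth gives 0; report 3 gives 1 > 0. Violating.
Others report (3, 4, 27): truth gives 0; report 3 gives 1 > 0. Violating.
Others report (3, 27, 3): truth gives 0; report 3 gives 1 > 0. Violating.
Others report (3, 27, 4): truth gives 0; report 3 gives 1 > 0. Violating.
Others report (3, 3, 3): truth gives 0; no alternative beats it.
Others report (3, 3, 4): truth gives 0; no alternative beats it.
(Checking all 27 profiles: 19 have a profitable deviation, 8 do not.)

19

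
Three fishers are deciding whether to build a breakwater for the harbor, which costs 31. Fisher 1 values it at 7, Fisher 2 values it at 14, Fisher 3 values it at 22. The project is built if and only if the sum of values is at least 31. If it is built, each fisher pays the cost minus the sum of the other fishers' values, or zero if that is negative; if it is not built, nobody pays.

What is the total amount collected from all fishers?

Total value 43 ≥ cost 31, so it is built.
Fisher 1: others sum to 36; max(0, 31 - 36) = 0.
Fisher 2: others sum to 29; max(0, 31 - 29) = 2.
Fisher 3: others sum to 21; max(0, 31 - 21) = 10.
Total collected = 0 + 2 + 10 = 12.

12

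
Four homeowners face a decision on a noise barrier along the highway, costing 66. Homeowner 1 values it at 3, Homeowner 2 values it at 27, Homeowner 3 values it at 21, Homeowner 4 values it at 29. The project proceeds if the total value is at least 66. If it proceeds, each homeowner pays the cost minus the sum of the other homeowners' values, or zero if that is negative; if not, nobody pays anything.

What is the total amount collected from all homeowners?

Total value 80 ≥ cost 66, so it is built.
Homeowner 1: others sum to 77; max(0, 66 - 77) = 0.
Homeowner 2: others sum to 53; max(0, 66 - 53) = 13.
Homeowner 3: others sum to 59; max(0, 66 - 59) = 7.
Homeowner 4: others sum to 51; max(0, 66 - 51) = 15.
Total collected = 0 + 13 + 7 + 15 = 35.

35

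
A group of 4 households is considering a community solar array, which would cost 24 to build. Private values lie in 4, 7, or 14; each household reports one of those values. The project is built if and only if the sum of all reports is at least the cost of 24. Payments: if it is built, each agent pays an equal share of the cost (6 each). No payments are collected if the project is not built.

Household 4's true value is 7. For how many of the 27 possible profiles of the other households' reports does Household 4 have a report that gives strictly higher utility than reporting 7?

4

Others report (4, 4, 4): truth gives 0; report 14 gives 1 > 0. Violating.
Others report (4, 4, 7): truth gives 0; report 14 gives 1 > 0. Violating.
Others report (4, 7, 4): truth gives 0; report 14 gives 1 > 0. Violating.
Others report (7, 4, 4): truth gives 0; report 14 gives 1 > 0. Violating.
Others report (4, 4, 14): truth gives 1; no alternative beats it.
Others report (4, 7, 7): truth gives 1; no alternative beats it.
(Checking all 27 profiles: 4 have a profitable deviation, 23 do not.)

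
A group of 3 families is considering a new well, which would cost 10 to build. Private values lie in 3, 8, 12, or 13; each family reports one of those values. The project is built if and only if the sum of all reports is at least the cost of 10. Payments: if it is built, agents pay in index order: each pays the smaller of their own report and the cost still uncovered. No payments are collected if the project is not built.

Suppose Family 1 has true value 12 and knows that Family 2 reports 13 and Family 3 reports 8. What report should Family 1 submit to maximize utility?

Report 3: project built, pays 3, utility 12 - 3 = 9.
Report 8: project built, pays 8, utility 12 - 8 = 4.
Report 12: project built, pays 10, utility 12 - 10 = 2.
Report 13: project built, pays 10, utility 12 - 10 = 2.
The best choice is 3 with utility 9.

3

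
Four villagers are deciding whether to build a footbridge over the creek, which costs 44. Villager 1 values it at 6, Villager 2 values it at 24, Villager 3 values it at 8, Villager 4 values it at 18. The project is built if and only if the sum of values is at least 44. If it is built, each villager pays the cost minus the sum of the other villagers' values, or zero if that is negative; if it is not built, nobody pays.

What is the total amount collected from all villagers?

18

Total value 56 ≥ cost 44, so it is built.
Villager 1: others sum to 50; max(0, 44 - 50) = 0.
Villager 2: others sum to 32; max(0, 44 - 32) = 12.
Villager 3: others sum to 48; max(0, 44 - 48) = 0.
Villager 4: others sum to 38; max(0, 44 - 38) = 6.
Total collected = 0 + 12 + 0 + 6 = 18.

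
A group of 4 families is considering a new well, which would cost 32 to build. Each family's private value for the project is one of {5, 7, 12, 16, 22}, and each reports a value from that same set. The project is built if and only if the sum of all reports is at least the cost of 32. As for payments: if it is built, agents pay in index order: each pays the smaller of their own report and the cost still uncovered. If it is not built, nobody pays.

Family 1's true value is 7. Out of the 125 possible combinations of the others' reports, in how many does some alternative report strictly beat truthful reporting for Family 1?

102

Others report (5, 5, 22): truth gives 0; report 5 gives 2 > 0. Violating.
Others report (5, 7, 16): truth gives 0; report 5 gives 2 > 0. Violating.
Others report (5, 7, 22): truth gives 0; report 5 gives 2 > 0. Violating.
Others report (5, 12, 12): truth gives 0; report 5 gives 2 > 0. Violating.
Others report (5, 5, 5): truth gives 0; no alternative beats it.
Others report (5, 5, 7): truth gives 0; no alternative beats it.
(Checking all 125 profiles: 102 have a profitable deviation, 23 do not.)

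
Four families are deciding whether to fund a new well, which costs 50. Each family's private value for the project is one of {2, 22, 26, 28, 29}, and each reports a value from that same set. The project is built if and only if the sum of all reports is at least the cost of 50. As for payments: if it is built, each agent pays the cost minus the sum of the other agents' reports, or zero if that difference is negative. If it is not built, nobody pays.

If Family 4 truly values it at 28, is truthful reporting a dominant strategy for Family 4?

Yes

Check each profile of the others' reports and compare truth against every alternative report.
Others report (2, 22, 26): truth gives 28, best alternative gives 28.
Others report (2, 22, 28): truth gives 28, best alternative gives 28.
Others report (2, 22, 29): truth gives 28, best alternative gives 28.
Others report (2, 26, 22): truth gives 28, best alternative gives 28.
Others report (2, 26, 26): truth gives 28, best alternative gives 28.
Others report (2, 26, 28): truth gives 28, best alternative gives 28.
(Remaining 119 profiles checked similarly; truth is weakly best in each.)
In every case the truthful report is at least as good as any alternative, so it is a dominant strategy.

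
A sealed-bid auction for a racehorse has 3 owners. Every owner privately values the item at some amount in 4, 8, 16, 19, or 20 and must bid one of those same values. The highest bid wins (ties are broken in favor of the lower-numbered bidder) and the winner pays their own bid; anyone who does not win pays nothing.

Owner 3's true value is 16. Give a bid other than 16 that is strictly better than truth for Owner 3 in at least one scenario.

8

Suppose Owner 1 bids 4 and Owner 2 bids 4.
Bid 16: wins, pays 16, utility 16 - 16 = 0.
Bid 8: wins, pays 8, utility 16 - 8 = 8.
So bidding 8 beats truth here (8 > 0).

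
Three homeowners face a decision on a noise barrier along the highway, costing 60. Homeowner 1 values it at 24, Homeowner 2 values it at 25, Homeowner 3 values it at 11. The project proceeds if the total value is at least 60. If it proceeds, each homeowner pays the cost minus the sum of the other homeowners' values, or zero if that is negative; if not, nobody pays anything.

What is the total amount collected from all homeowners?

Total value 60 ≥ cost 60, so it is built.
Homeowner 1: others sum to 36; max(0, 60 - 36) = 24.
Homeowner 2: others sum to 35; max(0, 60 - 35) = 25.
Homeowner 3: others sum to 49; max(0, 60 - 49) = 11.
Total collected = 24 + 25 + 11 = 60.

60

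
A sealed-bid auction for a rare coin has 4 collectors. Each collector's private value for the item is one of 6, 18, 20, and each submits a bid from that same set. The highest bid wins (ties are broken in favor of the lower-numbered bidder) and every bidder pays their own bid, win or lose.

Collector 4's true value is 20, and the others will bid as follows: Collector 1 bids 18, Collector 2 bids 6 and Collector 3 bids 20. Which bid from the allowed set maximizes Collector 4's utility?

Bid 6: loses but pays 6, utility -6.
Bid 18: loses but pays 18, utility -18.
Bid 20: loses but pays 20, utility -20.
The best choice is 6 with utility -6.

6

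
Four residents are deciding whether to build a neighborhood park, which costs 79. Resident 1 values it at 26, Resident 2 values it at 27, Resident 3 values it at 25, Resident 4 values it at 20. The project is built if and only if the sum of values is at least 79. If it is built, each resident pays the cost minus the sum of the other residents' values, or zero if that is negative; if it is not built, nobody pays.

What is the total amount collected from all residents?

22

Total value 98 ≥ cost 79, so it is built.
Resident 1: others sum to 72; max(0, 79 - 72) = 7.
Resident 2: others sum to 71; max(0, 79 - 71) = 8.
Resident 3: others sum to 73; max(0, 79 - 73) = 6.
Resident 4: others sum to 78; max(0, 79 - 78) = 1.
Total collected = 7 + 8 + 6 + 1 = 22.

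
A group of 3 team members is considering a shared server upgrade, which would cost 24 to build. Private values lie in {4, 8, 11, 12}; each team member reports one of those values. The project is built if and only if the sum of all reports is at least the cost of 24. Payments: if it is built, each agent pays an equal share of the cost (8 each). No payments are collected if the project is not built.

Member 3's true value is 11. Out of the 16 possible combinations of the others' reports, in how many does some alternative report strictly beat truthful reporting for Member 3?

Others report (4, 8): truth gives 0; report 12 gives 3 > 0. Violating.
Others report (8, 4): truth gives 0; report 12 gives 3 > 0. Violating.
Others report (4, 4): truth gives 0; no alternative beats it.
Others report (4, 11): truth gives 3; no alternative beats it.
(Checking all 16 profiles: 2 have a profitable deviation, 14 do not.)

2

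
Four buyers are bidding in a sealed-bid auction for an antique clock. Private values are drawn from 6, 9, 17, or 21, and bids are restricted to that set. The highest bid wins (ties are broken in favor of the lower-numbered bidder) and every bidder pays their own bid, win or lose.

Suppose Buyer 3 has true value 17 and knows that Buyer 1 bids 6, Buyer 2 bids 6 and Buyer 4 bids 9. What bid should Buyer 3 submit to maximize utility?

9

Bid 6: loses but pays 6, utility -6.
Bid 9: wins, pays 9, utility 17 - 9 = 8.
Bid 17: wins, pays 17, utility 17 - 17 = 0.
Bid 21: wins, pays 21, utility 17 - 21 = -4.
The best choice is 9 with utility 8.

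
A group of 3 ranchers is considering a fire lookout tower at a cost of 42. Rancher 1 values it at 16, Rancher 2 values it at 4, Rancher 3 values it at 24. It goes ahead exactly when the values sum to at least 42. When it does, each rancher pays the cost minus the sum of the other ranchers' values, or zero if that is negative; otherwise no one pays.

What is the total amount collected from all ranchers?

Total value 44 ≥ cost 42, so it is built.
Rancher 1: others sum to 28; max(0, 42 - 28) = 14.
Rancher 2: others sum to 40; max(0, 42 - 40) = 2.
Rancher 3: others sum to 20; max(0, 42 - 20) = 22.
Total collected = 14 + 2 + 22 = 38.

38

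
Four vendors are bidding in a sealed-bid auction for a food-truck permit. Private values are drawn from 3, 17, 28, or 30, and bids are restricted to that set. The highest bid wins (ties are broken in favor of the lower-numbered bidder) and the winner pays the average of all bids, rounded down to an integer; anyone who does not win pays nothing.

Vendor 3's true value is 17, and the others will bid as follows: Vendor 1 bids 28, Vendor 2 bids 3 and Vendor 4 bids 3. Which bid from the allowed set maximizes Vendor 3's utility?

30

Bid 3: loses, pays 0, utility 0.
Bid 17: loses, pays 0, utility 0.
Bid 28: loses, pays 0, utility 0.
Bid 30: wins, pays 16, utility 17 - 16 = 1.
The best choice is 30 with utility 1.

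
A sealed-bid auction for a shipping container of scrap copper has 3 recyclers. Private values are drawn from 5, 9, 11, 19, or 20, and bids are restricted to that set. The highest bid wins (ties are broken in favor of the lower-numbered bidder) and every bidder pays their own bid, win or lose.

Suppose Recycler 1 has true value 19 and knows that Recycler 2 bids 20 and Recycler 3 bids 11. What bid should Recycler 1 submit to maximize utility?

Bid 5: loses but pays 5, utility -5.
Bid 9: loses but pays 9, utility -9.
Bid 11: loses but pays 11, utility -11.
Bid 19: loses but pays 19, utility -19.
Bid 20: wins, pays 20, utility 19 - 20 = -1.
The best choice is 20 with utility -1.

20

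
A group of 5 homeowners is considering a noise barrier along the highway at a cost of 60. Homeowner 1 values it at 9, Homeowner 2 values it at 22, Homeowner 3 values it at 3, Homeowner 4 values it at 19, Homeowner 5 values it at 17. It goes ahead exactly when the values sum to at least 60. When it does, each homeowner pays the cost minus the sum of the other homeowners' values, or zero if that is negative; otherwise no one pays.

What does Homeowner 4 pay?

Total value 70 ≥ cost 60, so the project is built.
The other homeowners' values sum to 51.
Cost minus that sum is 60 - 51 = 9.

9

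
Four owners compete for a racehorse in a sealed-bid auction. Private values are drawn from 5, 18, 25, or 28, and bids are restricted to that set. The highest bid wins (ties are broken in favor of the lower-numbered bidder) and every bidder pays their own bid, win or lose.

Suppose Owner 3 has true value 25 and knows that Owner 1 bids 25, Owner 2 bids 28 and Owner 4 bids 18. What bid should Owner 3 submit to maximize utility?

5

Bid 5: loses but pays 5, utility -5.
Bid 18: loses but pays 18, utility -18.
Bid 25: loses but pays 25, utility -25.
Bid 28: loses but pays 28, utility -28.
The best choice is 5 with utility -5.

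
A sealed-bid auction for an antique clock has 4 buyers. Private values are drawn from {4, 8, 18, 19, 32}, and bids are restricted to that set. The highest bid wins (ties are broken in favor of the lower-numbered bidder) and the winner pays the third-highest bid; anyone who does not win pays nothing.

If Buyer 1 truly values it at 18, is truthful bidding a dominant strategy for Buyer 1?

No

Consider the case where Buyer 2 bids 4, Buyer 3 bids 4 and Buyer 4 bids 19.
Truthful bid 18: loses, pays 0, utility 0.
Bid 19 instead: wins, pays 4, utility 18 - 4 = 14.
Since 14 > 0, bidding 19 is strictly better here, so truthful bidding is not dominant.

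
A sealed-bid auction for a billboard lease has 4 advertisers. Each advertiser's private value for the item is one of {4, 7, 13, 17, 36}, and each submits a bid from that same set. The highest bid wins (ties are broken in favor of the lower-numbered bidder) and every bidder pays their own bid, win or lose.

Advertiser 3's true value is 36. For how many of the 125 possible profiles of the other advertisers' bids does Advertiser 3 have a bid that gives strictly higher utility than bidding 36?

81

Others bid (4, 4, 4): truth gives 0; bid 7 gives 29 > 0. Violating.
Others bid (4, 4, 7): truth gives 0; bid 7 gives 29 > 0. Violating.
Others bid (4, 4, 13): truth gives 0; bid 13 gives 23 > 0. Violating.
Others bid (4, 4, 17): truth gives 0; bid 17 gives 19 > 0. Violating.
Others bid (4, 4, 36): truth gives 0; no alternative beats it.
Others bid (4, 7, 36): truth gives 0; no alternative beats it.
(Checking all 125 profiles: 81 have a profitable deviation, 44 do not.)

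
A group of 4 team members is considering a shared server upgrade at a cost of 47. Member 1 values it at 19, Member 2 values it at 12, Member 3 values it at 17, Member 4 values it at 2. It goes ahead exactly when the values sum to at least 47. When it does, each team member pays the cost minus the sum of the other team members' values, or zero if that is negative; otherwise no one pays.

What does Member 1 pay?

Total value 50 ≥ cost 47, so the project is built.
The other team members' values sum to 31.
Cost minus that sum is 47 - 31 = 16.

16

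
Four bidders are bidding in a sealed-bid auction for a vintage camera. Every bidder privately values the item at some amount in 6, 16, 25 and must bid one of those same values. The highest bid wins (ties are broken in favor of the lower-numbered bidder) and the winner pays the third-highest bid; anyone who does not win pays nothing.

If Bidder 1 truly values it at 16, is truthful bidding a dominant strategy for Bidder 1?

Consider the case where Bidder 2 bids 6, Bidder 3 bids 6 and Bidder 4 bids 25.
Truthful bid 16: loses, pays 0, utility 0.
Bid 25 instead: wins, pays 6, utility 16 - 6 = 10.
Since 10 > 0, bidding 25 is strictly better here, so truthful bidding is not dominant.

No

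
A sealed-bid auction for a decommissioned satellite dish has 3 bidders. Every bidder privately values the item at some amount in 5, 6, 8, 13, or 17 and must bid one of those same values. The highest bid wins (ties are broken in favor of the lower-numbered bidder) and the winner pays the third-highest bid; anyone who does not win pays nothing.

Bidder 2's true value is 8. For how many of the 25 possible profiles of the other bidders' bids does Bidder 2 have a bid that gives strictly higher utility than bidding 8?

8

Others bid (5, 13): truth gives 0; bid 13 gives 3 > 0. Violating.
Others bid (5, 17): truth gives 0; bid 17 gives 3 > 0. Violating.
Others bid (6, 13): truth gives 0; bid 13 gives 2 > 0. Violating.
Others bid (6, 17): truth gives 0; bid 17 gives 2 > 0. Violating.
Others bid (5, 5): truth gives 3; no alternative beats it.
Others bid (5, 6): truth gives 3; no alternative beats it.
(Checking all 25 profiles: 8 have a profitable deviation, 17 do not.)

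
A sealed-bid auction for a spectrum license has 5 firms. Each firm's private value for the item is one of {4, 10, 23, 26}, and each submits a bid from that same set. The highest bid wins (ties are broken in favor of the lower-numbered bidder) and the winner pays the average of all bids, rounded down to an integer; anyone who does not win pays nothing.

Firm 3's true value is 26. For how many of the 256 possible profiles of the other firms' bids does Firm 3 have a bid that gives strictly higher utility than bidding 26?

Others bid (4, 4, 4, 4): truth gives 18; bid 10 gives 21 > 18. Violating.
Others bid (4, 4, 4, 10): truth gives 17; bid 10 gives 20 > 17. Violating.
Others bid (4, 4, 4, 23): truth gives 14; bid 23 gives 15 > 14. Violating.
Others bid (4, 4, 10, 4): truth gives 17; bid 10 gives 20 > 17. Violating.
Others bid (4, 4, 4, 26): truth gives 14; no alternative beats it.
Others bid (4, 4, 10, 26): truth gives 12; no alternative beats it.
(Checking all 256 profiles: 21 have a profitable deviation, 235 do not.)

21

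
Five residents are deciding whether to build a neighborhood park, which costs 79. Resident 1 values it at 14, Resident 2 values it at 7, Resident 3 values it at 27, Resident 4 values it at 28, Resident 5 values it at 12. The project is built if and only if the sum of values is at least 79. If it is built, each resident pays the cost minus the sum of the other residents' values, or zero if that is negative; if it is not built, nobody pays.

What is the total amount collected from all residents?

Total value 88 ≥ cost 79, so it is built.
Resident 1: others sum to 74; max(0, 79 - 74) = 5.
Resident 2: others sum to 81; max(0, 79 - 81) = 0.
Resident 3: others sum to 61; max(0, 79 - 61) = 18.
Resident 4: others sum to 60; max(0, 79 - 60) = 19.
Resident 5: others sum to 76; max(0, 79 - 76) = 3.
Total collected = 5 + 0 + 18 + 19 + 3 = 45.

45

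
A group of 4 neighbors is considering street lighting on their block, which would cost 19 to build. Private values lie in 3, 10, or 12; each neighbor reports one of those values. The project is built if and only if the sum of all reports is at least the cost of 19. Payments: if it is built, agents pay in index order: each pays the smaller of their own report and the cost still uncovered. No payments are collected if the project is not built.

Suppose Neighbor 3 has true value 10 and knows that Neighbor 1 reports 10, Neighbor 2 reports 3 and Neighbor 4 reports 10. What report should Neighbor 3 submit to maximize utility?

Report 3: project built, pays 3, utility 10 - 3 = 7.
Report 10: project built, pays 6, utility 10 - 6 = 4.
Report 12: project built, pays 6, utility 10 - 6 = 4.
The best choice is 3 with utility 7.

3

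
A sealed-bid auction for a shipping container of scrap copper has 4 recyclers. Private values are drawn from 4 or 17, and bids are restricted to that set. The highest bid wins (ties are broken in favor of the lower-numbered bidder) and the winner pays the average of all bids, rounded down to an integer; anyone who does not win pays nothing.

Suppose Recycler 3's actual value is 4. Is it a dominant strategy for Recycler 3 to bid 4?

Yes

Check each profile of the others' bids and compare truth against every alternative bid.
Others bid (4, 4, 17): truth gives 0, best alternative gives -6.
Others bid (4, 4, 4): truth gives 0, best alternative gives -3.
Others bid (4, 17, 4): truth gives 0, best alternative gives 0.
Others bid (4, 17, 17): truth gives 0, best alternative gives 0.
Others bid (17, 4, 4): truth gives 0, best alternative gives 0.
Others bid (17, 4, 17): truth gives 0, best alternative gives 0.
(Remaining 2 profiles checked similarly; truth is weakly best in each.)
In every case the truthful bid is at least as good as any alternative, so it is a dominant strategy.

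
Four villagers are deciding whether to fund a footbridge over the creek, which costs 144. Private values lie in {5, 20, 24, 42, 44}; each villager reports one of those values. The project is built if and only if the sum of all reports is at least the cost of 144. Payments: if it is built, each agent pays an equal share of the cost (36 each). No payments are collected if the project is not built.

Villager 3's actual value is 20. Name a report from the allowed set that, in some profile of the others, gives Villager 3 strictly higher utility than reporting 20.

Suppose Villager 1 reports 42, Villager 2 reports 42 and Villager 4 reports 42.
Report 20: project built, pays 36, utility 20 - 36 = -16.
Report 5: project not built, utility 0.
So reporting 5 beats truth here (0 > -16).

5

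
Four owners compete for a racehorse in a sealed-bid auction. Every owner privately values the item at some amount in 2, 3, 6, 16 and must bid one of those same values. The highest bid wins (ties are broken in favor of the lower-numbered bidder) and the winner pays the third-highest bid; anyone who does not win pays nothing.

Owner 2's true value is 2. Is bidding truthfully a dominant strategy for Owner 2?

Check each profile of the others' bids and compare truth against every alternative bid.
Others bid (2, 3, 3): truth gives 0, best alternative gives -1.
Others bid (2, 2, 2): truth gives 0, best alternative gives 0.
Others bid (2, 2, 3): truth gives 0, best alternative gives 0.
Others bid (2, 2, 6): truth gives 0, best alternative gives 0.
Others bid (2, 2, 16): truth gives 0, best alternative gives 0.
Others bid (2, 3, 2): truth gives 0, best alternative gives 0.
(Remaining 58 profiles checked similarly; truth is weakly best in each.)
In every case the truthful bid is at least as good as any alternative, so it is a dominant strategy.

Yes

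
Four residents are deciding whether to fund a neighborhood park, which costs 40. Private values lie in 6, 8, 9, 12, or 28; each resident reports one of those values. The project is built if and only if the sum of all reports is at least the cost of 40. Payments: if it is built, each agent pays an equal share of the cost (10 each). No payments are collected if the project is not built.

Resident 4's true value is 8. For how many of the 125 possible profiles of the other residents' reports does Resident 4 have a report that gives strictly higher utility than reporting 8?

6

Others report (8, 12, 12): truth gives -2; report 6 gives 0 > -2. Violating.
Others report (9, 12, 12): truth gives -2; report 6 gives 0 > -2. Violating.
Others report (12, 8, 12): truth gives -2; report 6 gives 0 > -2. Violating.
Others report (12, 9, 12): truth gives -2; report 6 gives 0 > -2. Violating.
Others report (6, 6, 6): truth gives 0; no alternative beats it.
Others report (6, 6, 8): truth gives 0; no alternative beats it.
(Checking all 125 profiles: 6 have a profitable deviation, 119 do not.)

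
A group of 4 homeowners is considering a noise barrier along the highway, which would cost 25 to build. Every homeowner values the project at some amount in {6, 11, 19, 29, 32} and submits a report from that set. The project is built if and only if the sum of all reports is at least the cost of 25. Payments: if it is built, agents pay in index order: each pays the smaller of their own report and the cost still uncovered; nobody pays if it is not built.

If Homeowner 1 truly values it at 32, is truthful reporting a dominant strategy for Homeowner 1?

Consider the case where Homeowner 2 reports 6, Homeowner 3 reports 6 and Homeowner 4 reports 6.
Truthful report 32: project built, pays 25, utility 32 - 25 = 7.
Report 11 instead: project built, pays 11, utility 32 - 11 = 21.
Since 21 > 7, reporting 11 is strictly better here, so truthful reporting is not dominant.

No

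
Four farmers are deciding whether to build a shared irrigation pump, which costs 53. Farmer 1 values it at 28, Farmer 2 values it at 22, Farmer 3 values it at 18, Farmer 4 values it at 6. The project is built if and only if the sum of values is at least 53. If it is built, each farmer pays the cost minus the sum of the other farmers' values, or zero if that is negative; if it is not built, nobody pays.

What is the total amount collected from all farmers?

8

Total value 74 ≥ cost 53, so it is built.
Farmer 1: others sum to 46; max(0, 53 - 46) = 7.
Farmer 2: others sum to 52; max(0, 53 - 52) = 1.
Farmer 3: others sum to 56; max(0, 53 - 56) = 0.
Farmer 4: others sum to 68; max(0, 53 - 68) = 0.
Total collected = 7 + 1 + 0 + 0 = 8.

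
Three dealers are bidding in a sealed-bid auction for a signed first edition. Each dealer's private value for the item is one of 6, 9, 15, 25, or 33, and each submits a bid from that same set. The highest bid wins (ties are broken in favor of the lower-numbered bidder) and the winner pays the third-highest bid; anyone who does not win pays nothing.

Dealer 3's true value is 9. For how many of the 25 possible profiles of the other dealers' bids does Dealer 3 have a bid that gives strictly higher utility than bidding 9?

6

Others bid (6, 9): truth gives 0; bid 15 gives 3 > 0. Violating.
Others bid (6, 15): truth gives 0; bid 25 gives 3 > 0. Violating.
Others bid (6, 25): truth gives 0; bid 33 gives 3 > 0. Violating.
Others bid (9, 6): truth gives 0; bid 15 gives 3 > 0. Violating.
Others bid (6, 6): truth gives 3; no alternative beats it.
Others bid (6, 33): truth gives 0; no alternative beats it.
(Checking all 25 profiles: 6 have a profitable deviation, 19 do not.)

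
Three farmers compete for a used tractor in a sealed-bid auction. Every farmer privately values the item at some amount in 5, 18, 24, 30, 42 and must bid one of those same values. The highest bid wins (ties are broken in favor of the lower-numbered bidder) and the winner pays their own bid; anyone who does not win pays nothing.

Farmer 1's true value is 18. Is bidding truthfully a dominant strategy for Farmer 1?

Consider the case where Farmer 2 bids 5 and Farmer 3 bids 5.
Truthful bid 18: wins, pays 18, utility 18 - 18 = 0.
Bid 5 instead: wins, pays 5, utility 18 - 5 = 13.
Since 13 > 0, bidding 5 is strictly better here, so truthful bidding is not dominant.

No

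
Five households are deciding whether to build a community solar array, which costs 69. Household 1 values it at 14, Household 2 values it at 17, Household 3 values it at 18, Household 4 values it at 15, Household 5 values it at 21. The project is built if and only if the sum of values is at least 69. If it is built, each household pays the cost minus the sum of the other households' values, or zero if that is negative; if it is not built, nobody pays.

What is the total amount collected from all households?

8

Total value 85 ≥ cost 69, so it is built.
Household 1: others sum to 71; max(0, 69 - 71) = 0.
Household 2: others sum to 68; max(0, 69 - 68) = 1.
Household 3: others sum to 67; max(0, 69 - 67) = 2.
Household 4: others sum to 70; max(0, 69 - 70) = 0.
Household 5: others sum to 64; max(0, 69 - 64) = 5.
Total collected = 0 + 1 + 2 + 0 + 5 = 8.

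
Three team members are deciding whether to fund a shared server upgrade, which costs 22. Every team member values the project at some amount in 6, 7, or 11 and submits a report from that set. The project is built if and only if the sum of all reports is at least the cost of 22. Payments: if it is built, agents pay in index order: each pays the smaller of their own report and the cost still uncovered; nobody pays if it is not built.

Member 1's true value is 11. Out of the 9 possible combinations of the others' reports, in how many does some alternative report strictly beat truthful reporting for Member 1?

5

Others report (6, 11): truth gives 0; report 6 gives 5 > 0. Violating.
Others report (7, 11): truth gives 0; report 6 gives 5 > 0. Violating.
Others report (11, 6): truth gives 0; report 6 gives 5 > 0. Violating.
Others report (11, 7): truth gives 0; report 6 gives 5 > 0. Violating.
Others report (6, 6): truth gives 0; no alternative beats it.
Others report (6, 7): truth gives 0; no alternative beats it.
(Checking all 9 profiles: 5 have a profitable deviation, 4 do not.)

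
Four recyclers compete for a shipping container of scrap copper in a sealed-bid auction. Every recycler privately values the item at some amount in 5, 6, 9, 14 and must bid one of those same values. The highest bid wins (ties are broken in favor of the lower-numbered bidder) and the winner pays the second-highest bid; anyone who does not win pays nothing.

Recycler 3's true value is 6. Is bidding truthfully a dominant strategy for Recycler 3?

Yes

Check each profile of the others' bids and compare truth against every alternative bid.
Others bid (5, 5, 5): truth gives 1, best alternative gives 1.
Others bid (5, 5, 6): truth gives 0, best alternative gives 0.
Others bid (5, 5, 9): truth gives 0, best alternative gives 0.
Others bid (5, 5, 14): truth gives 0, best alternative gives 0.
Others bid (5, 6, 5): truth gives 0, best alternative gives 0.
Others bid (5, 6, 6): truth gives 0, best alternative gives 0.
(Remaining 58 profiles checked similarly; truth is weakly best in each.)
In every case the truthful bid is at least as good as any alternative, so it is a dominant strategy.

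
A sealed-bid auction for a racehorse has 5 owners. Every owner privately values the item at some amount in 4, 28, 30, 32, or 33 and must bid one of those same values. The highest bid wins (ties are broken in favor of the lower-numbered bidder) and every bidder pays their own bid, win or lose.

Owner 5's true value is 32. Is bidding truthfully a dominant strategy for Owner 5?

Consider the case where Owner 1 bids 4, Owner 2 bids 4, Owner 3 bids 4 and Owner 4 bids 4.
Truthful bid 32: wins, pays 32, utility 32 - 32 = 0.
Bid 28 instead: wins, pays 28, utility 32 - 28 = 4.
Since 4 > 0, bidding 28 is strictly better here, so truthful bidding is not dominant.

No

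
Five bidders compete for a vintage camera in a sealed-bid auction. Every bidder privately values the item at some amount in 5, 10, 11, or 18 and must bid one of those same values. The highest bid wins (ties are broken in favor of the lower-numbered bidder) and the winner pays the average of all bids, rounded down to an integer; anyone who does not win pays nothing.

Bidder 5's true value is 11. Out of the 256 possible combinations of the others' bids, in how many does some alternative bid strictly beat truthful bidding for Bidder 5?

34

Others bid (5, 5, 5, 11): truth gives 0; bid 18 gives 3 > 0. Violating.
Others bid (5, 5, 10, 11): truth gives 0; bid 18 gives 2 > 0. Violating.
Others bid (5, 5, 11, 5): truth gives 0; bid 18 gives 3 > 0. Violating.
Others bid (5, 5, 11, 10): truth gives 0; bid 18 gives 2 > 0. Violating.
Others bid (5, 5, 5, 5): truth gives 5; no alternative beats it.
Others bid (5, 5, 5, 10): truth gives 4; no alternative beats it.
(Checking all 256 profiles: 34 have a profitable deviation, 222 do not.)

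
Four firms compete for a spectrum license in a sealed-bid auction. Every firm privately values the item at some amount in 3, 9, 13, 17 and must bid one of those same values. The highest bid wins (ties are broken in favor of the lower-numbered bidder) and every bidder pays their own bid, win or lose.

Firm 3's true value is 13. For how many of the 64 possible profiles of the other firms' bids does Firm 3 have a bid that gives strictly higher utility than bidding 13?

Others bid (3, 3, 3): truth gives 0; bid 9 gives 4 > 0. Violating.
Others bid (3, 3, 9): truth gives 0; bid 9 gives 4 > 0. Violating.
Others bid (3, 3, 17): truth gives -13; bid 3 gives -3 > -13. Violating.
Others bid (3, 9, 17): truth gives -13; bid 3 gives -3 > -13. Violating.
Others bid (3, 3, 13): truth gives 0; no alternative beats it.
Others bid (3, 9, 3): truth gives 0; no alternative beats it.
(Checking all 64 profiles: 54 have a profitable deviation, 10 do not.)

54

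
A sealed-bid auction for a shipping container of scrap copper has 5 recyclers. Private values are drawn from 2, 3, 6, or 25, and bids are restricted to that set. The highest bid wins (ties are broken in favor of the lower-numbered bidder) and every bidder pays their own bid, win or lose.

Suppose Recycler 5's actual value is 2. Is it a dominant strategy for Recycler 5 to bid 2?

No

Consider the case where Recycler 1 bids 2, Recycler 2 bids 2, Recycler 3 bids 2 and Recycler 4 bids 2.
Truthful bid 2: loses but pays 2, utility -2.
Bid 3 instead: wins, pays 3, utility 2 - 3 = -1.
Since -1 > -2, bidding 3 is strictly better here, so truthful bidding is not dominant.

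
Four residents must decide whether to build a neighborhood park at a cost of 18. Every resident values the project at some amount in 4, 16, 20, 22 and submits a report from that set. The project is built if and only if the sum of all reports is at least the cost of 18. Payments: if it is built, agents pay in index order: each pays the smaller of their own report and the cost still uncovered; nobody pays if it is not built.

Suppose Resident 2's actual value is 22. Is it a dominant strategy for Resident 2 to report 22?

No

Consider the case where Resident 1 reports 4, Resident 3 reports 4 and Resident 4 reports 16.
Truthful report 22: project built, pays 14, utility 22 - 14 = 8.
Report 4 instead: project built, pays 4, utility 22 - 4 = 18.
Since 18 > 8, reporting 4 is strictly better here, so truthful reporting is not dominant.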